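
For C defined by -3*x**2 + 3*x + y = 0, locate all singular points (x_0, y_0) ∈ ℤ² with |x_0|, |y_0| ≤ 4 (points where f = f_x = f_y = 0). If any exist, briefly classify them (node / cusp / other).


No singular points in the scanned grid; C is smooth there.

Compute partial derivatives:
  f_x = 3 - 6*x.
  f_y = 1.
f_y = 1 is a nonzero constant, so f_y never vanishes: no point (x, y) can satisfy f = f_x = f_y = 0. In particular no (x, y) ∈ {−4, ..., 4}² is singular; the curve is smooth.


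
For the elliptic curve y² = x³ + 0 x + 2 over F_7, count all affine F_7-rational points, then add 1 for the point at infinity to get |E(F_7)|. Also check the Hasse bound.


Affine points = {(0, 3), (0, 4), (3, 1), (3, 6), (5, 1), (5, 6), (6, 1), (6, 6)}; affine count = 8; |E(F_7)| = 9.

Discriminant check: Δ ∝ 4a³ + 27b² = 4·0³ + 27·2² = 4·0 + 27·4 ≡ 3 (mod 7). Nonzero ⇒ E is nonsingular.
For each x ∈ F_7, compute rhs = x³ + 0·x + 2 mod 7, then count y ∈ F_7 with y² ≡ rhs.
  x = 0: rhs = 2, matching y values: 3, 4 (2 points).
  x = 1: rhs = 3, matching y values: none (0 points).
  x = 2: rhs = 3, matching y values: none (0 points).
  x = 3: rhs = 1, matching y values: 1, 6 (2 points).
  x = 4: rhs = 3, matching y values: none (0 points).
  x = 5: rhs = 1, matching y values: 1, 6 (2 points).
  x = 6: rhs = 1, matching y values: 1, 6 (2 points).
Total affine count: 8.
Full point count |E(F_7)| = 8 + 1 = 9.
Hasse bound: |9 − (7+1)| = |1| = 1 ≤ 2√7 ≈ 5.2915 ✓.


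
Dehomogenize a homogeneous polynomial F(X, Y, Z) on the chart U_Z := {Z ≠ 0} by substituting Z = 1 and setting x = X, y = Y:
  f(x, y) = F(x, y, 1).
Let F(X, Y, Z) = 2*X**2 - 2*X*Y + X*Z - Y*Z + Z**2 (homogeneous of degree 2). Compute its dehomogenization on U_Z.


f(x, y) = 2*x**2 - 2*x*y + x - y + 1

On U_Z we set Z = 1. Each monomial c·X^i·Y^j·Z^k in F becomes c·x^i·y^j·1^k = c·x^i·y^j.
Substituting Z = 1: F(X, Y, 1) = 2*x**2 - 2*x*y + x - y + 1.
Note: deg(f) ≤ deg(F) = 2; strict inequality happens when F is divisible by Z (lost terms).


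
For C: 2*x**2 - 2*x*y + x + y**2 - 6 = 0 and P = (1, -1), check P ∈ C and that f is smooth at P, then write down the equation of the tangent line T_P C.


Tangent line at P: 7*x - 4*y - 11 = 0.

Step 1: f(1, -1) = 0, so P lies on C.
Step 2: partial derivatives
  f_x(x, y) = 4*x - 2*y + 1, f_y(x, y) = -2*x + 2*y.
  f_x(P) = 7, f_y(P) = -4 (gradient nonzero, so P is smooth).
Step 3: tangent line at P: 7·(x − 1) + -4·(y − -1) = 0.
Expanding: 7*x - 4*y - 11 = 0.


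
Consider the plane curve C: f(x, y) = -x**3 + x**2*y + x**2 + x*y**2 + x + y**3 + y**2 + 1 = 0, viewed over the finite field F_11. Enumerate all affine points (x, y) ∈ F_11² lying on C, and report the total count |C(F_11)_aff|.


Affine F_11-points: {(0, 6), (1, 9), (2, 7), (3, 1), (4, 3), (4, 4), (4, 10), (7, 0), (7, 7), (8, 5), (8, 9), (8, 10), (9, 0), (10, 5), (10, 7), (10, 10)}; count = 16.

For each of the 121 pairs (x, y) ∈ F_11², evaluate f(x, y) mod 11. Record the zeros.
  x = 0: [0↦1, 1↦3, 2↦2, 3↦4, 4↦4, 5↦8, 6↦0, 7↦8, 8↦5, 9↦8, 10↦1]  zeros at y ∈ {6}
  x = 1: [0↦2, 1↦6, 2↦9, 3↦6, 4↦3, 5↦6, 6↦10, 7↦10, 8↦1, 9↦0, 10↦2]  zeros at y ∈ {9}
  x = 2: [0↦10, 1↦7, 2↦5, 3↦10, 4↦6, 5↦10, 6↦6, 7↦0, 8↦9, 9↦6, 10↦8]  zeros at y ∈ {7}
  x = 3: [0↦8, 1↦0, 2↦6, 3↦10, 4↦7, 5↦3, 6↦4, 7↦5, 8↦1, 9↦9, 10↦2]  zeros at y ∈ {1}
  x = 4: [0↦1, 1↦1, 2↦6, 3↦0, 4↦0, 5↦1, 6↦9, 7↦8, 8↦4, 9↦3, 10↦0]  zeros at y ∈ {3, 4, 10}
  x = 5: [0↦5, 1↦4, 2↦10, 3↦7, 4↦1, 5↦9, 6↦4, 7↦3, 8↦1, 9↦4, 10↦7]  zeros at y ∈ ∅
  x = 6: [0↦3, 1↦3, 2↦1, 3↦3, 4↦4, 5↦10, 6↦5, 7↦6, 8↦8, 9↦6, 10↦6]  zeros at y ∈ ∅
  x = 7: [0↦0, 1↦3, 2↦6, 3↦4, 4↦3, 5↦9, 6↦6, 7↦0, 8↦8, 9↦3, 10↦2]  zeros at y ∈ {0, 7}
  x = 8: [0↦1, 1↦9, 2↦8, 3↦4, 4↦3, 5↦0, 6↦1, 7↦1, 8↦6, 9↦0, 10↦0]  zeros at y ∈ {5, 9, 10}
  x = 9: [0↦0, 1↦4, 2↦1, 3↦8, 4↦9, 5↦10, 6↦6, 7↦3, 8↦7, 9↦2, 10↦5]  zeros at y ∈ {0}
  x = 10: [0↦2, 1↦4, 2↦1, 3↦10, 4↦4, 5↦0, 6↦4, 7↦0, 8↦5, 9↦3, 10↦0]  zeros at y ∈ {5, 7, 10}
Collecting zeros: affine points = {(0, 6), (1, 9), (2, 7), (3, 1), (4, 3), (4, 4), (4, 10), (7, 0), (7, 7), (8, 5), (8, 9), (8, 10), (9, 0), (10, 5), (10, 7), (10, 10)}.
Total count |C(F_11)_aff| = 16.


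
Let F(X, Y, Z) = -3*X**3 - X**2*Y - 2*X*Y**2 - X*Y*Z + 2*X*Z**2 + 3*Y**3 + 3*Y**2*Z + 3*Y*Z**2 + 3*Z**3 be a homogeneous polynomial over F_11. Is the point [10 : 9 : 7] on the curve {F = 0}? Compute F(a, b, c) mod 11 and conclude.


F(10,9,7) ≡ 3 (mod 11); P is NOT on the curve.

Evaluate F(10, 9, 7) term-by-term (mod 11).
  -3*X**3 ↦ -3·1000·1·1 = -3000
  -X**2*Y ↦ -1·100·9·1 = -900
  -2*X*Y**2 ↦ -2·10·81·1 = -1620
  -X*Y*Z ↦ -1·10·9·7 = -630
  2*X*Z**2 ↦ 2·10·1·49 = 980
  3*Y**3 ↦ 3·1·729·1 = 2187
  3*Y**2*Z ↦ 3·1·81·7 = 1701
  3*Y*Z**2 ↦ 3·1·9·49 = 1323
  3*Z**3 ↦ 3·1·1·343 = 1029
Sum: F(10, 9, 7) = (-3000) + (-900) + (-1620) + (-630) + (980) + (2187) + (1701) + (1323) + (1029) = 1070.
Reducing mod 11: 1070 ≡ 3 (mod 11).
Since F(a, b, c) ≡ 3 ≠ 0 (mod 11), P does NOT lie on the curve.


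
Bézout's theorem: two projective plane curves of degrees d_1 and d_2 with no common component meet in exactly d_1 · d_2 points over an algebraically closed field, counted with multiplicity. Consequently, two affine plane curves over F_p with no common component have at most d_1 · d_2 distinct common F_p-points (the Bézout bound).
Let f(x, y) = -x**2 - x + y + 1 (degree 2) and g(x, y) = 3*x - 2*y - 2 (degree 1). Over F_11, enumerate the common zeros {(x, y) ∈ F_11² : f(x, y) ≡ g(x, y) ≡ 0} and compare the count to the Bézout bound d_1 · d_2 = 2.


Common zeros: {(0, 10), (6, 8)}; count = 2; Bézout bound = 2.

deg(f) = 2, deg(g) = 1, so Bézout bound = 2.
Scan x ∈ F_11. For each x, list the y ∈ F_11 with f(x, y) ≡ 0 and those with g(x, y) ≡ 0 (mod 11); the common zeros in that column are the intersection.
  x = 0: f ≡ 0 at y ∈ {10}; g ≡ 0 at y ∈ {10}; common: {10}.
  x = 1: f ≡ 0 at y ∈ {1}; g ≡ 0 at y ∈ {6}; common: ∅.
  x = 2: f ≡ 0 at y ∈ {5}; g ≡ 0 at y ∈ {2}; common: ∅.
  x = 3: f ≡ 0 at y ∈ {0}; g ≡ 0 at y ∈ {9}; common: ∅.
  x = 4: f ≡ 0 at y ∈ {8}; g ≡ 0 at y ∈ {5}; common: ∅.
  x = 5: f ≡ 0 at y ∈ {7}; g ≡ 0 at y ∈ {1}; common: ∅.
  x = 6: f ≡ 0 at y ∈ {8}; g ≡ 0 at y ∈ {8}; common: {8}.
  x = 7: f ≡ 0 at y ∈ {0}; g ≡ 0 at y ∈ {4}; common: ∅.
  x = 8: f ≡ 0 at y ∈ {5}; g ≡ 0 at y ∈ {0}; common: ∅.
  x = 9: f ≡ 0 at y ∈ {1}; g ≡ 0 at y ∈ {7}; common: ∅.
  x = 10: f ≡ 0 at y ∈ {10}; g ≡ 0 at y ∈ {3}; common: ∅.
Collecting: common zeros = {(0, 10), (6, 8)}, so the count is 2.
Comparison with the Bézout bound: 2 ≤ 2 = deg(f)·deg(g), as expected for curves with no common component (the bound is attained).


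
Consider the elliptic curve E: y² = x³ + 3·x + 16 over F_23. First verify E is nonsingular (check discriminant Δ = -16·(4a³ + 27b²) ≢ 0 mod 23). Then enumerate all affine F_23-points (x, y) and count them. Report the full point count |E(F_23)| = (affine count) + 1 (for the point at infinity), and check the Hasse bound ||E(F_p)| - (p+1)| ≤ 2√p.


Affine points = {(0, 4), (0, 19), (3, 11), (3, 12), (4, 0), (5, 8), (5, 15), (7, 9), (7, 14), (8, 0), (9, 6), (9, 17), (11, 0), (12, 3), (12, 20), (15, 3), (15, 20), (17, 9), (17, 14), (19, 3), (19, 20), (20, 7), (20, 16), (21, 5), (21, 18), (22, 9), (22, 14)}; affine count = 27; |E(F_23)| = 28.

Discriminant check: Δ ∝ 4a³ + 27b² = 4·3³ + 27·16² = 4·27 + 27·256 ≡ 5 (mod 23). Nonzero ⇒ E is nonsingular.
For each x ∈ F_23, compute rhs = x³ + 3·x + 16 mod 23, then count y ∈ F_23 with y² ≡ rhs.
  x = 0: rhs = 16, matching y values: 4, 19 (2 points).
  x = 1: rhs = 20, matching y values: none (0 points).
  x = 2: rhs = 7, matching y values: none (0 points).
  x = 3: rhs = 6, matching y values: 11, 12 (2 points).
  x = 4: rhs = 0, matching y values: 0 (1 points).
  x = 5: rhs = 18, matching y values: 8, 15 (2 points).
  x = 6: rhs = 20, matching y values: none (0 points).
  x = 7: rhs = 12, matching y values: 9, 14 (2 points).
  x = 8: rhs = 0, matching y values: 0 (1 points).
  x = 9: rhs = 13, matching y values: 6, 17 (2 points).
  x = 10: rhs = 11, matching y values: none (0 points).
  x = 11: rhs = 0, matching y values: 0 (1 points).
  x = 12: rhs = 9, matching y values: 3, 20 (2 points).
  x = 13: rhs = 21, matching y values: none (0 points).
  x = 14: rhs = 19, matching y values: none (0 points).
  x = 15: rhs = 9, matching y values: 3, 20 (2 points).
  x = 16: rhs = 20, matching y values: none (0 points).
  x = 17: rhs = 12, matching y values: 9, 14 (2 points).
  x = 18: rhs = 14, matching y values: none (0 points).
  x = 19: rhs = 9, matching y values: 3, 20 (2 points).
  x = 20: rhs = 3, matching y values: 7, 16 (2 points).
  x = 21: rhs = 2, matching y values: 5, 18 (2 points).
  x = 22: rhs = 12, matching y values: 9, 14 (2 points).
Total affine count: 27.
Full point count |E(F_23)| = 27 + 1 = 28.
Hasse bound: |28 − (23+1)| = |4| = 4 ≤ 2√23 ≈ 9.5917 ✓.


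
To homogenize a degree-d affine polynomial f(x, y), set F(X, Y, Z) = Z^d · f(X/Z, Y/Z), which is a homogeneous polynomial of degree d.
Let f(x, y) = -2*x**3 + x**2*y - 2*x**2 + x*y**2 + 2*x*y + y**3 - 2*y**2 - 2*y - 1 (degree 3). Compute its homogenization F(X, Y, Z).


F(X, Y, Z) = -2*X**3 + X**2*Y - 2*X**2*Z + X*Y**2 + 2*X*Y*Z + Y**3 - 2*Y**2*Z - 2*Y*Z**2 - Z**3

deg(f) = 3.
Substitute x = X/Z, y = Y/Z into f, then multiply by Z^3.
  monomial -2·x^3·y^0 ↦ -2·X^3·Y^0·Z^0.
  monomial 1·x^2·y^1 ↦ 1·X^2·Y^1·Z^0.
  monomial -2·x^2·y^0 ↦ -2·X^2·Y^0·Z^1.
  monomial 1·x^1·y^2 ↦ 1·X^1·Y^2·Z^0.
  monomial 2·x^1·y^1 ↦ 2·X^1·Y^1·Z^1.
  monomial 1·x^0·y^3 ↦ 1·X^0·Y^3·Z^0.
  monomial -2·x^0·y^2 ↦ -2·X^0·Y^2·Z^1.
  monomial -2·x^0·y^1 ↦ -2·X^0·Y^1·Z^2.
  monomial -1·x^0·y^0 ↦ -1·X^0·Y^0·Z^3.
Collecting: F(X, Y, Z) = -2*X**3 + X**2*Y - 2*X**2*Z + X*Y**2 + 2*X*Y*Z + Y**3 - 2*Y**2*Z - 2*Y*Z**2 - Z**3.


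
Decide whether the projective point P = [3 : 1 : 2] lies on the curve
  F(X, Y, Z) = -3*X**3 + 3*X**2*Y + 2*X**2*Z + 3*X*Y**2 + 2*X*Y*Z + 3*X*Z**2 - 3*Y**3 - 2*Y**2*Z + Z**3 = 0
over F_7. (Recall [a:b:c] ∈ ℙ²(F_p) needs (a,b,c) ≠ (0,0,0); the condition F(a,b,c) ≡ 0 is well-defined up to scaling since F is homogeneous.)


F(3,1,2) ≡ 5 (mod 7); P is NOT on the curve.

Evaluate F(3, 1, 2) term-by-term (mod 7).
  -3*X**3 ↦ -3·27·1·1 = -81
  3*X**2*Y ↦ 3·9·1·1 = 27
  2*X**2*Z ↦ 2·9·1·2 = 36
  3*X*Y**2 ↦ 3·3·1·1 = 9
  2*X*Y*Z ↦ 2·3·1·2 = 12
  3*X*Z**2 ↦ 3·3·1·4 = 36
  -3*Y**3 ↦ -3·1·1·1 = -3
  -2*Y**2*Z ↦ -2·1·1·2 = -4
  Z**3 ↦ 1·1·1·8 = 8
Sum: F(3, 1, 2) = (-81) + (27) + (36) + (9) + (12) + (36) + (-3) + (-4) + (8) = 40.
Reducing mod 7: 40 ≡ 5 (mod 7).
Since F(a, b, c) ≡ 5 ≠ 0 (mod 7), P does NOT lie on the curve.


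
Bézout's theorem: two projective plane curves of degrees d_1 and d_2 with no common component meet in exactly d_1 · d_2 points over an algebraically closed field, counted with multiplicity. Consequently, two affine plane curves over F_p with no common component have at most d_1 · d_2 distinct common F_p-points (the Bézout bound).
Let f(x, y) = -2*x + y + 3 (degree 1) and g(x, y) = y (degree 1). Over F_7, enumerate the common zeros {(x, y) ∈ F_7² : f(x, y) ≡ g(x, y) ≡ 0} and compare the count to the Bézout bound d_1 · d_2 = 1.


Common zeros: {(5, 0)}; count = 1; Bézout bound = 1.

deg(f) = 1, deg(g) = 1, so Bézout bound = 1.
Scan x ∈ F_7. For each x, list the y ∈ F_7 with f(x, y) ≡ 0 and those with g(x, y) ≡ 0 (mod 7); the common zeros in that column are the intersection.
  x = 0: f ≡ 0 at y ∈ {4}; g ≡ 0 at y ∈ {0}; common: ∅.
  x = 1: f ≡ 0 at y ∈ {6}; g ≡ 0 at y ∈ {0}; common: ∅.
  x = 2: f ≡ 0 at y ∈ {1}; g ≡ 0 at y ∈ {0}; common: ∅.
  x = 3: f ≡ 0 at y ∈ {3}; g ≡ 0 at y ∈ {0}; common: ∅.
  x = 4: f ≡ 0 at y ∈ {5}; g ≡ 0 at y ∈ {0}; common: ∅.
  x = 5: f ≡ 0 at y ∈ {0}; g ≡ 0 at y ∈ {0}; common: {0}.
  x = 6: f ≡ 0 at y ∈ {2}; g ≡ 0 at y ∈ {0}; common: ∅.
Collecting: common zeros = {(5, 0)}, so the count is 1.
Comparison with the Bézout bound: 1 ≤ 1 = deg(f)·deg(g), as expected for curves with no common component (the bound is attained).


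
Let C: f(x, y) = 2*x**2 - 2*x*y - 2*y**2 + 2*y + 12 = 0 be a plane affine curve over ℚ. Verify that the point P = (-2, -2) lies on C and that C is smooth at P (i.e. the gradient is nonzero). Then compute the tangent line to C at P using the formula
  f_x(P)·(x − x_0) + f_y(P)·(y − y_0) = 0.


Tangent line at P: -4*x + 14*y + 20 = 0.

Step 1: f(-2, -2) = 0, so P lies on C.
Step 2: partial derivatives
  f_x(x, y) = 4*x - 2*y, f_y(x, y) = -2*x - 4*y + 2.
  f_x(P) = -4, f_y(P) = 14 (gradient nonzero, so P is smooth).
Step 3: tangent line at P: -4·(x − -2) + 14·(y − -2) = 0.
Expanding: -4*x + 14*y + 20 = 0.


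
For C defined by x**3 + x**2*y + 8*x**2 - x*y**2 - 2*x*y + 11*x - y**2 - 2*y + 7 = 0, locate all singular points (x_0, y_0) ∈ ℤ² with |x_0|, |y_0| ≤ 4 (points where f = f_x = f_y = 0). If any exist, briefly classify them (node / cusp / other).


Singular points: {(-2, -3)}; classification: node.

Compute partial derivatives:
  f_x = 3*x**2 + 2*x*y + 16*x - y**2 - 2*y + 11.
  f_y = x**2 - 2*x*y - 2*x - 2*y - 2.
Scan x_0 ∈ {−4, ..., 4}. For each x_0, f_y(x_0, y) is a polynomial in y; find its integer roots y ∈ {−4, ..., 4}, then test f_x and f at those candidates.
  x = -4: f_y(-4, y) = 6*y + 22; no integer root y with |y| ≤ 4.
  x = -3: f_y(-3, y) = 4*y + 13; no integer root y with |y| ≤ 4.
  x = -2: f_y(-2, y) = 2*y + 6; vanishes at y ∈ {-3}. (-2, -3): f_x = 0, f = 0 — SINGULAR.
  x = -1: f_y(-1, y) = 1; no integer root y with |y| ≤ 4.
  x = 0: f_y(0, y) = -2*y - 2; vanishes at y ∈ {-1}. (0, -1): f_x = 12 ≠ 0.
  x = 1: f_y(1, y) = -4*y - 3; no integer root y with |y| ≤ 4.
  x = 2: f_y(2, y) = -6*y - 2; no integer root y with |y| ≤ 4.
  x = 3: f_y(3, y) = 1 - 8*y; no integer root y with |y| ≤ 4.
  x = 4: f_y(4, y) = 6 - 10*y; no integer root y with |y| ≤ 4.
Only singular point on the grid: (-2, -3).
Classify: substitute x = -2 + u, y = -3 + v and expand: f = u**3 + u**2*v - u**2 - u*v**2 + v**2.
No constant or linear terms (consistent with a singular point). Quadratic part: -u**2 + v**2. Cubic part: u**3 + u**2*v - u*v**2.
The quadratic part v**2 - u**2 = (v − u)(v + u) splits into two distinct linear factors, so there are two distinct tangent lines y − -3 = ±(x − -2) — this is a node (ordinary double point).
Classification: node.


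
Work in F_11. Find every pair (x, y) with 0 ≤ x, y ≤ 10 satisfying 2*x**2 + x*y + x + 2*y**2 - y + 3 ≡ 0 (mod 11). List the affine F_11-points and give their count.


Affine F_11-points: {(4, 1), (4, 3), (5, 3), (5, 6), (6, 1), (6, 2), (8, 6), (8, 7), (9, 2), (9, 5), (10, 5), (10, 7)}; count = 12.

For each of the 121 pairs (x, y) ∈ F_11², evaluate f(x, y) mod 11. Record the zeros.
  x = 0: [0↦3, 1↦4, 2↦9, 3↦7, 4↦9, 5↦4, 6↦3, 7↦6, 8↦2, 9↦2, 10↦6]  zeros at y ∈ ∅
  x = 1: [0↦6, 1↦8, 2↦3, 3↦2, 4↦5, 5↦1, 6↦1, 7↦5, 8↦2, 9↦3, 10↦8]  zeros at y ∈ ∅
  x = 2: [0↦2, 1↦5, 2↦1, 3↦1, 4↦5, 5↦2, 6↦3, 7↦8, 8↦6, 9↦8, 10↦3]  zeros at y ∈ ∅
  x = 3: [0↦2, 1↦6, 2↦3, 3↦4, 4↦9, 5↦7, 6↦9, 7↦4, 8↦3, 9↦6, 10↦2]  zeros at y ∈ ∅
  x = 4: [0↦6, 1↦0, 2↦9, 3↦0, 4↦6, 5↦5, 6↦8, 7↦4, 8↦4, 9↦8, 10↦5]  zeros at y ∈ {1, 3}
  x = 5: [0↦3, 1↦9, 2↦8, 3↦0, 4↦7, 5↦7, 6↦0, 7↦8, 8↦9, 9↦3, 10↦1]  zeros at y ∈ {3, 6}
  x = 6: [0↦4, 1↦0, 2↦0, 3↦4, 4↦1, 5↦2, 6↦7, 7↦5, 8↦7, 9↦2, 10↦1]  zeros at y ∈ {1, 2}
  x = 7: [0↦9, 1↦6, 2↦7, 3↦1, 4↦10, 5↦1, 6↦7, 7↦6, 8↦9, 9↦5, 10↦5]  zeros at y ∈ ∅
  x = 8: [0↦7, 1↦5, 2↦7, 3↦2, 4↦1, 5↦4, 6↦0, 7↦0, 8↦4, 9↦1, 10↦2]  zeros at y ∈ {6, 7}
  x = 9: [0↦9, 1↦8, 2↦0, 3↦7, 4↦7, 5↦0, 6↦8, 7↦9, 8↦3, 9↦1, 10↦3]  zeros at y ∈ {2, 5}
  x = 10: [0↦4, 1↦4, 2↦8, 3↦5, 4↦6, 5↦0, 6↦9, 7↦0, 8↦6, 9↦5, 10↦8]  zeros at y ∈ {5, 7}
Collecting zeros: affine points = {(4, 1), (4, 3), (5, 3), (5, 6), (6, 1), (6, 2), (8, 6), (8, 7), (9, 2), (9, 5), (10, 5), (10, 7)}.
Total count |C(F_11)_aff| = 12.


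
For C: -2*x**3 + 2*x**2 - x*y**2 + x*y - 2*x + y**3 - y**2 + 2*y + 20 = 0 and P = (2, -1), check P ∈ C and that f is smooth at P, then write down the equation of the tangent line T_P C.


Tangent line at P: -20*x + 13*y + 53 = 0.

Step 1: f(2, -1) = 0, so P lies on C.
Step 2: partial derivatives
  f_x(x, y) = -6*x**2 + 4*x - y**2 + y - 2, f_y(x, y) = -2*x*y + x + 3*y**2 - 2*y + 2.
  f_x(P) = -20, f_y(P) = 13 (gradient nonzero, so P is smooth).
Step 3: tangent line at P: -20·(x − 2) + 13·(y − -1) = 0.
Expanding: -20*x + 13*y + 53 = 0.


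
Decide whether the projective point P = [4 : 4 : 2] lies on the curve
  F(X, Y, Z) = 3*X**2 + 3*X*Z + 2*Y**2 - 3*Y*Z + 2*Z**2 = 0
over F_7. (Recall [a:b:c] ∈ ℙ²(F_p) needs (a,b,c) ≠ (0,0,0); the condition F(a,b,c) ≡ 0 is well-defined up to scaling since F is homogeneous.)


F(4,4,2) ≡ 4 (mod 7); P is NOT on the curve.

Evaluate F(4, 4, 2) term-by-term (mod 7).
  3*X**2 ↦ 3·16·1·1 = 48
  3*X*Z ↦ 3·4·1·2 = 24
  2*Y**2 ↦ 2·1·16·1 = 32
  -3*Y*Z ↦ -3·1·4·2 = -24
  2*Z**2 ↦ 2·1·1·4 = 8
Sum: F(4, 4, 2) = (48) + (24) + (32) + (-24) + (8) = 88.
Reducing mod 7: 88 ≡ 4 (mod 7).
Since F(a, b, c) ≡ 4 ≠ 0 (mod 7), P does NOT lie on the curve.


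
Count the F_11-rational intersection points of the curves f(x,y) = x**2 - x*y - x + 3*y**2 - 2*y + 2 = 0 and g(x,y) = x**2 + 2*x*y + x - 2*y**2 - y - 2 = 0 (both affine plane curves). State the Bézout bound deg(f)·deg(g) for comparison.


Common zeros: ∅; count = 0; Bézout bound = 4.

deg(f) = 2, deg(g) = 2, so Bézout bound = 4.
Scan x ∈ F_11. For each x, list the y ∈ F_11 with f(x, y) ≡ 0 and those with g(x, y) ≡ 0 (mod 11); the common zeros in that column are the intersection.
  x = 0: f ≡ 0 at y ∈ ∅; g ≡ 0 at y ∈ ∅; common: ∅.
  x = 1: f ≡ 0 at y ∈ ∅; g ≡ 0 at y ∈ {0, 6}; common: ∅.
  x = 2: f ≡ 0 at y ∈ {6, 10}; g ≡ 0 at y ∈ ∅; common: ∅.
  x = 3: f ≡ 0 at y ∈ ∅; g ≡ 0 at y ∈ ∅; common: ∅.
  x = 4: f ≡ 0 at y ∈ {1}; g ≡ 0 at y ∈ ∅; common: ∅.
  x = 5: f ≡ 0 at y ∈ {0, 6}; g ≡ 0 at y ∈ ∅; common: ∅.
  x = 6: f ≡ 0 at y ∈ ∅; g ≡ 0 at y ∈ {3, 8}; common: ∅.
  x = 7: f ≡ 0 at y ∈ {0, 3}; g ≡ 0 at y ∈ ∅; common: ∅.
  x = 8: f ≡ 0 at y ∈ {3, 4}; g ≡ 0 at y ∈ {6, 7}; common: ∅.
  x = 9: f ≡ 0 at y ∈ {1, 10}; g ≡ 0 at y ∈ {0, 3}; common: ∅.
  x = 10: f ≡ 0 at y ∈ ∅; g ≡ 0 at y ∈ {7, 8}; common: ∅.
Collecting: common zeros = ∅, so the count is 0.
Comparison with the Bézout bound: 0 ≤ 4 = deg(f)·deg(g), as expected for curves with no common component (the affine F_11-count falls short of the bound because intersections may lie at infinity, over extension fields, or carry multiplicity).


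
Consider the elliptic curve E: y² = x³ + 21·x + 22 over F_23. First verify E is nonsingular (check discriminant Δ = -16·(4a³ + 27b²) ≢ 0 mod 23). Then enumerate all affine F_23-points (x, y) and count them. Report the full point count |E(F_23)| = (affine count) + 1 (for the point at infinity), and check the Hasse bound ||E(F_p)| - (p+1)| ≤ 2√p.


Affine points = {(2, 7), (2, 16), (4, 3), (4, 20), (7, 11), (7, 12), (8, 9), (8, 14), (10, 6), (10, 17), (12, 1), (12, 22), (13, 10), (13, 13), (14, 1), (14, 22), (15, 3), (15, 20), (17, 5), (17, 18), (19, 9), (19, 14), (20, 1), (20, 22), (21, 8), (21, 15), (22, 0)}; affine count = 27; |E(F_23)| = 28.

Discriminant check: Δ ∝ 4a³ + 27b² = 4·21³ + 27·22² = 4·9261 + 27·484 ≡ 18 (mod 23). Nonzero ⇒ E is nonsingular.
For each x ∈ F_23, compute rhs = x³ + 21·x + 22 mod 23, then count y ∈ F_23 with y² ≡ rhs.
  x = 0: rhs = 22, matching y values: none (0 points).
  x = 1: rhs = 21, matching y values: none (0 points).
  x = 2: rhs = 3, matching y values: 7, 16 (2 points).
  x = 3: rhs = 20, matching y values: none (0 points).
  x = 4: rhs = 9, matching y values: 3, 20 (2 points).
  x = 5: rhs = 22, matching y values: none (0 points).
  x = 6: rhs = 19, matching y values: none (0 points).
  x = 7: rhs = 6, matching y values: 11, 12 (2 points).
  x = 8: rhs = 12, matching y values: 9, 14 (2 points).
  x = 9: rhs = 20, matching y values: none (0 points).
  x = 10: rhs = 13, matching y values: 6, 17 (2 points).
  x = 11: rhs = 20, matching y values: none (0 points).
  x = 12: rhs = 1, matching y values: 1, 22 (2 points).
  x = 13: rhs = 8, matching y values: 10, 13 (2 points).
  x = 14: rhs = 1, matching y values: 1, 22 (2 points).
  x = 15: rhs = 9, matching y values: 3, 20 (2 points).
  x = 16: rhs = 15, matching y values: none (0 points).
  x = 17: rhs = 2, matching y values: 5, 18 (2 points).
  x = 18: rhs = 22, matching y values: none (0 points).
  x = 19: rhs = 12, matching y values: 9, 14 (2 points).
  x = 20: rhs = 1, matching y values: 1, 22 (2 points).
  x = 21: rhs = 18, matching y values: 8, 15 (2 points).
  x = 22: rhs = 0, matching y values: 0 (1 points).
Total affine count: 27.
Full point count |E(F_23)| = 27 + 1 = 28.
Hasse bound: |28 − (23+1)| = |4| = 4 ≤ 2√23 ≈ 9.5917 ✓.


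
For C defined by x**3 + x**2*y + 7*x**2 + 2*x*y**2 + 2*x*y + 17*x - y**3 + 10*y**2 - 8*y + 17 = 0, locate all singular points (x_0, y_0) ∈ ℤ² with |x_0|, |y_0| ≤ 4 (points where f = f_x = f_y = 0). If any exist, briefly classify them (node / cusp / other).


Singular points: {(-3, 1)}; classification: node.

Compute partial derivatives:
  f_x = 3*x**2 + 2*x*y + 14*x + 2*y**2 + 2*y + 17.
  f_y = x**2 + 4*x*y + 2*x - 3*y**2 + 20*y - 8.
Scan x_0 ∈ {−4, ..., 4}. For each x_0, f_y(x_0, y) is a polynomial in y; find its integer roots y ∈ {−4, ..., 4}, then test f_x and f at those candidates.
  x = -4: f_y(-4, y) = -3*y**2 + 4*y; vanishes at y ∈ {0}. (-4, 0): f_x = 9 ≠ 0.
  x = -3: f_y(-3, y) = -3*y**2 + 8*y - 5; vanishes at y ∈ {1}. (-3, 1): f_x = 0, f = 0 — SINGULAR.
  x = -2: f_y(-2, y) = -3*y**2 + 12*y - 8; no integer root y with |y| ≤ 4.
  x = -1: f_y(-1, y) = -3*y**2 + 16*y - 9; no integer root y with |y| ≤ 4.
  x = 0: f_y(0, y) = -3*y**2 + 20*y - 8; no integer root y with |y| ≤ 4.
  x = 1: f_y(1, y) = -3*y**2 + 24*y - 5; no integer root y with |y| ≤ 4.
  x = 2: f_y(2, y) = -3*y**2 + 28*y; vanishes at y ∈ {0}. (2, 0): f_x = 57 ≠ 0.
  x = 3: f_y(3, y) = -3*y**2 + 32*y + 7; no integer root y with |y| ≤ 4.
  x = 4: f_y(4, y) = -3*y**2 + 36*y + 16; no integer root y with |y| ≤ 4.
Only singular point on the grid: (-3, 1).
Classify: substitute x = -3 + u, y = 1 + v and expand: f = u**3 + u**2*v - u**2 + 2*u*v**2 - v**3 + v**2.
No constant or linear terms (consistent with a singular point). Quadratic part: -u**2 + v**2. Cubic part: u**3 + u**2*v + 2*u*v**2 - v**3.
The quadratic part v**2 - u**2 = (v − u)(v + u) splits into two distinct linear factors, so there are two distinct tangent lines y − 1 = ±(x − -3) — this is a node (ordinary double point).
Classification: node.


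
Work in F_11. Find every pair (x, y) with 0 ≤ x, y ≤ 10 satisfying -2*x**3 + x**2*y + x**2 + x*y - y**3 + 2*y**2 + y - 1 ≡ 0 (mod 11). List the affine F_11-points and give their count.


Affine F_11-points: {(1, 4), (2, 7), (2, 8), (2, 9), (6, 7), (7, 0), (7, 6), (7, 7), (8, 5), (9, 8), (10, 8)}; count = 11.

For each of the 121 pairs (x, y) ∈ F_11², evaluate f(x, y) mod 11. Record the zeros.
  x = 0: [0↦10, 1↦1, 2↦1, 3↦4, 4↦4, 5↦6, 6↦4, 7↦3, 8↦8, 9↦2, 10↦1]  zeros at y ∈ ∅
  x = 1: [0↦9, 1↦2, 2↦4, 3↦9, 4↦0, 5↦4, 6↦4, 7↦5, 8↦1, 9↦8, 10↦9]  zeros at y ∈ {4}
  x = 2: [0↦9, 1↦6, 2↦1, 3↦10, 4↦5, 5↦2, 6↦6, 7↦0, 8↦0, 9↦0, 10↦5]  zeros at y ∈ {7, 8, 9}
  x = 3: [0↦9, 1↦1, 2↦2, 3↦6, 4↦7, 5↦10, 6↦9, 7↦9, 8↦4, 9↦10, 10↦10]  zeros at y ∈ ∅
  x = 4: [0↦8, 1↦8, 2↦6, 3↦7, 4↦5, 5↦5, 6↦1, 7↦9, 8↦1, 9↦4, 10↦1]  zeros at y ∈ ∅
  x = 5: [0↦5, 1↦4, 2↦1, 3↦1, 4↦9, 5↦8, 6↦3, 7↦10, 8↦1, 9↦3, 10↦10]  zeros at y ∈ ∅
  x = 6: [0↦10, 1↦10, 2↦8, 3↦9, 4↦7, 5↦7, 6↦3, 7↦0, 8↦3, 9↦6, 10↦3]  zeros at y ∈ {7}
  x = 7: [0↦0, 1↦3, 2↦4, 3↦8, 4↦9, 5↦1, 6↦0, 7↦0, 8↦6, 9↦1, 10↦1]  zeros at y ∈ {0, 6, 7}
  x = 8: [0↦7, 1↦4, 2↦10, 3↦8, 4↦3, 5↦0, 6↦4, 7↦9, 8↦9, 9↦9, 10↦3]  zeros at y ∈ {5}
  x = 9: [0↦8, 1↦1, 2↦3, 3↦8, 4↦10, 5↦3, 6↦3, 7↦4, 8↦0, 9↦7, 10↦8]  zeros at y ∈ {8}
  x = 10: [0↦2, 1↦4, 2↦4, 3↦7, 4↦7, 5↦9, 6↦7, 7↦6, 8↦0, 9↦5, 10↦4]  zeros at y ∈ {8}
Collecting zeros: affine points = {(1, 4), (2, 7), (2, 8), (2, 9), (6, 7), (7, 0), (7, 6), (7, 7), (8, 5), (9, 8), (10, 8)}.
Total count |C(F_11)_aff| = 11.


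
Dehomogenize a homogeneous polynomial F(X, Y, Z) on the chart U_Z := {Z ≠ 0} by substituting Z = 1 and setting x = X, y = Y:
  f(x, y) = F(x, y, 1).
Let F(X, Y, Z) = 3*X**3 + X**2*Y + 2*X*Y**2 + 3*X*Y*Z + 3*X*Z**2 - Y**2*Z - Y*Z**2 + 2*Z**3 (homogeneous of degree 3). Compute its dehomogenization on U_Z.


f(x, y) = 3*x**3 + x**2*y + 2*x*y**2 + 3*x*y + 3*x - y**2 - y + 2

On U_Z we set Z = 1. Each monomial c·X^i·Y^j·Z^k in F becomes c·x^i·y^j·1^k = c·x^i·y^j.
Substituting Z = 1: F(X, Y, 1) = 3*x**3 + x**2*y + 2*x*y**2 + 3*x*y + 3*x - y**2 - y + 2.
Note: deg(f) ≤ deg(F) = 3; strict inequality happens when F is divisible by Z (lost terms).


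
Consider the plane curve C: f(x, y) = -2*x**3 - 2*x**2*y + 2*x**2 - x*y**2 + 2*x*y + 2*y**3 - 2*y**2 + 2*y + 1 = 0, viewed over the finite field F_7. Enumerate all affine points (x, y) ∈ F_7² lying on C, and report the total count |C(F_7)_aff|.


Affine F_7-points: {(0, 4), (2, 0), (2, 4), (2, 5), (3, 0), (3, 3), (4, 2), (4, 3), (4, 5), (5, 2), (5, 3)}; count = 11.

For each of the 49 pairs (x, y) ∈ F_7², evaluate f(x, y) mod 7. Record the zeros.
  x = 0: [0↦1, 1↦3, 2↦6, 3↦1, 4↦0, 5↦1, 6↦2]  zeros at y ∈ {4}
  x = 1: [0↦1, 1↦2, 2↦2, 3↦6, 4↦5, 5↦4, 6↦1]  zeros at y ∈ ∅
  x = 2: [0↦0, 1↦3, 2↦3, 3↦5, 4↦0, 5↦0, 6↦3]  zeros at y ∈ {0, 4, 5}
  x = 3: [0↦0, 1↦1, 2↦4, 3↦0, 4↦1, 5↦5, 6↦3]  zeros at y ∈ {0, 3}
  x = 4: [0↦3, 1↦5, 2↦0, 3↦0, 4↦3, 5↦0, 6↦3]  zeros at y ∈ {2, 3, 5}
  x = 5: [0↦4, 1↦3, 2↦0, 3↦0, 4↦1, 5↦1, 6↦5]  zeros at y ∈ {2, 3}
  x = 6: [0↦5, 1↦4, 2↦6, 3↦2, 4↦4, 5↦3, 6↦4]  zeros at y ∈ ∅
Collecting zeros: affine points = {(0, 4), (2, 0), (2, 4), (2, 5), (3, 0), (3, 3), (4, 2), (4, 3), (4, 5), (5, 2), (5, 3)}.
Total count |C(F_7)_aff| = 11.


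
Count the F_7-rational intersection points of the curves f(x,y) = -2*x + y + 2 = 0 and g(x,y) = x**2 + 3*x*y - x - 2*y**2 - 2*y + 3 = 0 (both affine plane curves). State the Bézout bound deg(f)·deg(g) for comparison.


Common zeros: {(6, 3)}; count = 1; Bézout bound = 2.

deg(f) = 1, deg(g) = 2, so Bézout bound = 2.
Scan x ∈ F_7. For each x, list the y ∈ F_7 with f(x, y) ≡ 0 and those with g(x, y) ≡ 0 (mod 7); the common zeros in that column are the intersection.
  x = 0: f ≡ 0 at y ∈ {5}; g ≡ 0 at y ∈ {3}; common: ∅.
  x = 1: f ≡ 0 at y ∈ {0}; g ≡ 0 at y ∈ {5, 6}; common: ∅.
  x = 2: f ≡ 0 at y ∈ {2}; g ≡ 0 at y ∈ {1}; common: ∅.
  x = 3: f ≡ 0 at y ∈ {4}; g ≡ 0 at y ∈ {1, 6}; common: ∅.
  x = 4: f ≡ 0 at y ∈ {6}; g ≡ 0 at y ∈ ∅; common: ∅.
  x = 5: f ≡ 0 at y ∈ {1}; g ≡ 0 at y ∈ ∅; common: ∅.
  x = 6: f ≡ 0 at y ∈ {3}; g ≡ 0 at y ∈ {3, 5}; common: {3}.
Collecting: common zeros = {(6, 3)}, so the count is 1.
Comparison with the Bézout bound: 1 ≤ 2 = deg(f)·deg(g), as expected for curves with no common component (the affine F_7-count falls short of the bound because intersections may lie at infinity, over extension fields, or carry multiplicity).


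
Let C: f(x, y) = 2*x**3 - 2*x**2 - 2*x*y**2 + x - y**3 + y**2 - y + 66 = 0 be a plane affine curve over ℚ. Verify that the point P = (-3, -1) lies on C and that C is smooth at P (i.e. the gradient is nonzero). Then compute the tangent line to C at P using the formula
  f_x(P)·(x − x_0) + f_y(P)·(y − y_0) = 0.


Tangent line at P: 65*x - 18*y + 177 = 0.

Step 1: f(-3, -1) = 0, so P lies on C.
Step 2: partial derivatives
  f_x(x, y) = 6*x**2 - 4*x - 2*y**2 + 1, f_y(x, y) = -4*x*y - 3*y**2 + 2*y - 1.
  f_x(P) = 65, f_y(P) = -18 (gradient nonzero, so P is smooth).
Step 3: tangent line at P: 65·(x − -3) + -18·(y − -1) = 0.
Expanding: 65*x - 18*y + 177 = 0.


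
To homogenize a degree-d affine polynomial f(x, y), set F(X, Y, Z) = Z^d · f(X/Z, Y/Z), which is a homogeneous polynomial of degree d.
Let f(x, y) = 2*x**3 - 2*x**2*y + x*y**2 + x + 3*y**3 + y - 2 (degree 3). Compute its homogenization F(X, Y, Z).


F(X, Y, Z) = 2*X**3 - 2*X**2*Y + X*Y**2 + X*Z**2 + 3*Y**3 + Y*Z**2 - 2*Z**3

deg(f) = 3.
Substitute x = X/Z, y = Y/Z into f, then multiply by Z^3.
  monomial 2·x^3·y^0 ↦ 2·X^3·Y^0·Z^0.
  monomial -2·x^2·y^1 ↦ -2·X^2·Y^1·Z^0.
  monomial 1·x^1·y^2 ↦ 1·X^1·Y^2·Z^0.
  monomial 1·x^1·y^0 ↦ 1·X^1·Y^0·Z^2.
  monomial 3·x^0·y^3 ↦ 3·X^0·Y^3·Z^0.
  monomial 1·x^0·y^1 ↦ 1·X^0·Y^1·Z^2.
  monomial -2·x^0·y^0 ↦ -2·X^0·Y^0·Z^3.
Collecting: F(X, Y, Z) = 2*X**3 - 2*X**2*Y + X*Y**2 + X*Z**2 + 3*Y**3 + Y*Z**2 - 2*Z**3.


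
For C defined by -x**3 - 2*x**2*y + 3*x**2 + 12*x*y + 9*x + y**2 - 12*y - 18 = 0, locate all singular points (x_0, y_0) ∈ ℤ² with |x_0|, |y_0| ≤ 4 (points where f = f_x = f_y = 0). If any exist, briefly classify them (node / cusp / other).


Singular points: {(3, -3)}; classification: cusp.

Compute partial derivatives:
  f_x = -3*x**2 - 4*x*y + 6*x + 12*y + 9.
  f_y = -2*x**2 + 12*x + 2*y - 12.
Scan x_0 ∈ {−4, ..., 4}. For each x_0, f_y(x_0, y) is a polynomial in y; find its integer roots y ∈ {−4, ..., 4}, then test f_x and f at those candidates.
  x = -4: f_y(-4, y) = 2*y - 92; no integer root y with |y| ≤ 4.
  x = -3: f_y(-3, y) = 2*y - 66; no integer root y with |y| ≤ 4.
  x = -2: f_y(-2, y) = 2*y - 44; no integer root y with |y| ≤ 4.
  x = -1: f_y(-1, y) = 2*y - 26; no integer root y with |y| ≤ 4.
  x = 0: f_y(0, y) = 2*y - 12; no integer root y with |y| ≤ 4.
  x = 1: f_y(1, y) = 2*y - 2; vanishes at y ∈ {1}. (1, 1): f_x = 20 ≠ 0.
  x = 2: f_y(2, y) = 2*y + 4; vanishes at y ∈ {-2}. (2, -2): f_x = 1 ≠ 0.
  x = 3: f_y(3, y) = 2*y + 6; vanishes at y ∈ {-3}. (3, -3): f_x = 0, f = 0 — SINGULAR.
  x = 4: f_y(4, y) = 2*y + 4; vanishes at y ∈ {-2}. (4, -2): f_x = -7 ≠ 0.
Only singular point on the grid: (3, -3).
Classify: substitute x = 3 + u, y = -3 + v and expand: f = -u**3 - 2*u**2*v + v**2.
No constant or linear terms (consistent with a singular point). Quadratic part: v**2. Cubic part: -u**3 - 2*u**2*v.
The quadratic part v**2 is a perfect square, so there is a single (double) tangent line v = 0, i.e. y = -3. Restricting the cubic part to that line (v = 0) leaves -u**3 ≠ 0, so f is not divisible by v and the branch is v² ≈ u**3 to lowest order — this is a cusp.
Classification: cusp.


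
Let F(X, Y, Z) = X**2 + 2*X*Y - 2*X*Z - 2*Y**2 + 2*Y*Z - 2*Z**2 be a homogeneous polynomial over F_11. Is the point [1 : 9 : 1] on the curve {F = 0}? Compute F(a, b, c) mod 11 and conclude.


F(1,9,1) ≡ 3 (mod 11); P is NOT on the curve.

Evaluate F(1, 9, 1) term-by-term (mod 11).
  X**2 ↦ 1·1·1·1 = 1
  2*X*Y ↦ 2·1·9·1 = 18
  -2*X*Z ↦ -2·1·1·1 = -2
  -2*Y**2 ↦ -2·1·81·1 = -162
  2*Y*Z ↦ 2·1·9·1 = 18
  -2*Z**2 ↦ -2·1·1·1 = -2
Sum: F(1, 9, 1) = (1) + (18) + (-2) + (-162) + (18) + (-2) = -129.
Reducing mod 11: -129 ≡ 3 (mod 11).
Since F(a, b, c) ≡ 3 ≠ 0 (mod 11), P does NOT lie on the curve.


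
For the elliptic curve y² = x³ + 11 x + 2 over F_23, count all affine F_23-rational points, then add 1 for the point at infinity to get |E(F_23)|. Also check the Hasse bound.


Affine points = {(0, 5), (0, 18), (2, 3), (2, 20), (3, 4), (3, 19), (4, 8), (4, 15), (6, 10), (6, 13), (7, 10), (7, 13), (8, 2), (8, 21), (9, 5), (9, 18), (10, 10), (10, 13), (14, 5), (14, 18), (15, 0), (18, 11), (18, 12), (19, 3), (19, 20), (21, 8), (21, 15), (22, 6), (22, 17)}; affine count = 29; |E(F_23)| = 30.

Discriminant check: Δ ∝ 4a³ + 27b² = 4·11³ + 27·2² = 4·1331 + 27·4 ≡ 4 (mod 23). Nonzero ⇒ E is nonsingular.
For each x ∈ F_23, compute rhs = x³ + 11·x + 2 mod 23, then count y ∈ F_23 with y² ≡ rhs.
  x = 0: rhs = 2, matching y values: 5, 18 (2 points).
  x = 1: rhs = 14, matching y values: none (0 points).
  x = 2: rhs = 9, matching y values: 3, 20 (2 points).
  x = 3: rhs = 16, matching y values: 4, 19 (2 points).
  x = 4: rhs = 18, matching y values: 8, 15 (2 points).
  x = 5: rhs = 21, matching y values: none (0 points).
  x = 6: rhs = 8, matching y values: 10, 13 (2 points).
  x = 7: rhs = 8, matching y values: 10, 13 (2 points).
  x = 8: rhs = 4, matching y values: 2, 21 (2 points).
  x = 9: rhs = 2, matching y values: 5, 18 (2 points).
  x = 10: rhs = 8, matching y values: 10, 13 (2 points).
  x = 11: rhs = 5, matching y values: none (0 points).
  x = 12: rhs = 22, matching y values: none (0 points).
  x = 13: rhs = 19, matching y values: none (0 points).
  x = 14: rhs = 2, matching y values: 5, 18 (2 points).
  x = 15: rhs = 0, matching y values: 0 (1 points).
  x = 16: rhs = 19, matching y values: none (0 points).
  x = 17: rhs = 19, matching y values: none (0 points).
  x = 18: rhs = 6, matching y values: 11, 12 (2 points).
  x = 19: rhs = 9, matching y values: 3, 20 (2 points).
  x = 20: rhs = 11, matching y values: none (0 points).
  x = 21: rhs = 18, matching y values: 8, 15 (2 points).
  x = 22: rhs = 13, matching y values: 6, 17 (2 points).
Total affine count: 29.
Full point count |E(F_23)| = 29 + 1 = 30.
Hasse bound: |30 − (23+1)| = |6| = 6 ≤ 2√23 ≈ 9.5917 ✓.


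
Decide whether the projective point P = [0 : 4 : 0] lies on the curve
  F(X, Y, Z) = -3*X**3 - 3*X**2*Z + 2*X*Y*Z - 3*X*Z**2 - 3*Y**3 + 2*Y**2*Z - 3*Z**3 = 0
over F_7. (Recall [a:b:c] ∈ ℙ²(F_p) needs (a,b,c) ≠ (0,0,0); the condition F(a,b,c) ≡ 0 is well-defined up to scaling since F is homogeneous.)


F(0,4,0) ≡ 4 (mod 7); P is NOT on the curve.

Evaluate F(0, 4, 0) term-by-term (mod 7).
  -3*X**3 ↦ -3·0·1·1 = 0
  -3*X**2*Z ↦ -3·0·1·0 = 0
  2*X*Y*Z ↦ 2·0·4·0 = 0
  -3*X*Z**2 ↦ -3·0·1·0 = 0
  -3*Y**3 ↦ -3·1·64·1 = -192
  2*Y**2*Z ↦ 2·1·16·0 = 0
  -3*Z**3 ↦ -3·1·1·0 = 0
Sum: F(0, 4, 0) = (0) + (0) + (0) + (0) + (-192) + (0) + (0) = -192.
Reducing mod 7: -192 ≡ 4 (mod 7).
Since F(a, b, c) ≡ 4 ≠ 0 (mod 7), P does NOT lie on the curve.


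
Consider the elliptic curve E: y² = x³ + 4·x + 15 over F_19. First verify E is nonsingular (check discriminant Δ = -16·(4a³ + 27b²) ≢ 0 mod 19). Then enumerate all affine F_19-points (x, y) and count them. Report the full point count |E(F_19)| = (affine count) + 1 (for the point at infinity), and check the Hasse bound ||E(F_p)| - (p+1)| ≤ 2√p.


Affine points = {(1, 1), (1, 18), (3, 4), (3, 15), (4, 0), (7, 5), (7, 14), (9, 1), (9, 18), (12, 9), (12, 10), (15, 7), (15, 12)}; affine count = 13; |E(F_19)| = 14.

Discriminant check: Δ ∝ 4a³ + 27b² = 4·4³ + 27·15² = 4·64 + 27·225 ≡ 4 (mod 19). Nonzero ⇒ E is nonsingular.
For each x ∈ F_19, compute rhs = x³ + 4·x + 15 mod 19, then count y ∈ F_19 with y² ≡ rhs.
  x = 0: rhs = 15, matching y values: none (0 points).
  x = 1: rhs = 1, matching y values: 1, 18 (2 points).
  x = 2: rhs = 12, matching y values: none (0 points).
  x = 3: rhs = 16, matching y values: 4, 15 (2 points).
  x = 4: rhs = 0, matching y values: 0 (1 points).
  x = 5: rhs = 8, matching y values: none (0 points).
  x = 6: rhs = 8, matching y values: none (0 points).
  x = 7: rhs = 6, matching y values: 5, 14 (2 points).
  x = 8: rhs = 8, matching y values: none (0 points).
  x = 9: rhs = 1, matching y values: 1, 18 (2 points).
  x = 10: rhs = 10, matching y values: none (0 points).
  x = 11: rhs = 3, matching y values: none (0 points).
  x = 12: rhs = 5, matching y values: 9, 10 (2 points).
  x = 13: rhs = 3, matching y values: none (0 points).
  x = 14: rhs = 3, matching y values: none (0 points).
  x = 15: rhs = 11, matching y values: 7, 12 (2 points).
  x = 16: rhs = 14, matching y values: none (0 points).
  x = 17: rhs = 18, matching y values: none (0 points).
  x = 18: rhs = 10, matching y values: none (0 points).
Total affine count: 13.
Full point count |E(F_19)| = 13 + 1 = 14.
Hasse bound: |14 − (19+1)| = |-6| = 6 ≤ 2√19 ≈ 8.7178 ✓.


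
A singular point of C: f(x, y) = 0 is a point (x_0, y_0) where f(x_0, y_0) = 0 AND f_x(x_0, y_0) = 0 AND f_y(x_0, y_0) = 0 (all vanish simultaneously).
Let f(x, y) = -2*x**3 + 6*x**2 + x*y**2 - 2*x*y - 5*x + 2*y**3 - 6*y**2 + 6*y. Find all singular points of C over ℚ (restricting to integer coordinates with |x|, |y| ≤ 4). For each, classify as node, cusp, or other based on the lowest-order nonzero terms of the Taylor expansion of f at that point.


Singular points: {(1, 1)}; classification: cusp.

Compute partial derivatives:
  f_x = -6*x**2 + 12*x + y**2 - 2*y - 5.
  f_y = 2*x*y - 2*x + 6*y**2 - 12*y + 6.
Scan x_0 ∈ {−4, ..., 4}. For each x_0, f_y(x_0, y) is a polynomial in y; find its integer roots y ∈ {−4, ..., 4}, then test f_x and f at those candidates.
  x = -4: f_y(-4, y) = 6*y**2 - 20*y + 14; vanishes at y ∈ {1}. (-4, 1): f_x = -150 ≠ 0.
  x = -3: f_y(-3, y) = 6*y**2 - 18*y + 12; vanishes at y ∈ {1, 2}. (-3, 1): f_x = -96 ≠ 0; (-3, 2): f_x = -95 ≠ 0.
  x = -2: f_y(-2, y) = 6*y**2 - 16*y + 10; vanishes at y ∈ {1}. (-2, 1): f_x = -54 ≠ 0.
  x = -1: f_y(-1, y) = 6*y**2 - 14*y + 8; vanishes at y ∈ {1}. (-1, 1): f_x = -24 ≠ 0.
  x = 0: f_y(0, y) = 6*y**2 - 12*y + 6; vanishes at y ∈ {1}. (0, 1): f_x = -6 ≠ 0.
  x = 1: f_y(1, y) = 6*y**2 - 10*y + 4; vanishes at y ∈ {1}. (1, 1): f_x = 0, f = 0 — SINGULAR.
  x = 2: f_y(2, y) = 6*y**2 - 8*y + 2; vanishes at y ∈ {1}. (2, 1): f_x = -6 ≠ 0.
  x = 3: f_y(3, y) = 6*y**2 - 6*y; vanishes at y ∈ {0, 1}. (3, 0): f_x = -23 ≠ 0; (3, 1): f_x = -24 ≠ 0.
  x = 4: f_y(4, y) = 6*y**2 - 4*y - 2; vanishes at y ∈ {1}. (4, 1): f_x = -54 ≠ 0.
Only singular point on the grid: (1, 1).
Classify: substitute x = 1 + u, y = 1 + v and expand: f = -2*u**3 + u*v**2 + 2*v**3 + v**2.
No constant or linear terms (consistent with a singular point). Quadratic part: v**2. Cubic part: -2*u**3 + u*v**2 + 2*v**3.
The quadratic part v**2 is a perfect square, so there is a single (double) tangent line v = 0, i.e. y = 1. Restricting the cubic part to that line (v = 0) leaves -2*u**3 ≠ 0, so f is not divisible by v and the branch is v² ≈ 2*u**3 to lowest order — this is a cusp.
Classification: cusp.


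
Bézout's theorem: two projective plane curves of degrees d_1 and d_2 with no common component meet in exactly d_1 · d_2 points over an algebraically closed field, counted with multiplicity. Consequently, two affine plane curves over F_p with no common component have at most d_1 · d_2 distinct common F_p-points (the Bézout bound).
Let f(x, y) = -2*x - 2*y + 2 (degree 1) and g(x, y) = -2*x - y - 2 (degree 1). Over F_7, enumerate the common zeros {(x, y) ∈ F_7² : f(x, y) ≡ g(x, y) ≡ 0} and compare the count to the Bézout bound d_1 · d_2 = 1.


Common zeros: {(4, 4)}; count = 1; Bézout bound = 1.

deg(f) = 1, deg(g) = 1, so Bézout bound = 1.
Scan x ∈ F_7. For each x, list the y ∈ F_7 with f(x, y) ≡ 0 and those with g(x, y) ≡ 0 (mod 7); the common zeros in that column are the intersection.
  x = 0: f ≡ 0 at y ∈ {1}; g ≡ 0 at y ∈ {5}; common: ∅.
  x = 1: f ≡ 0 at y ∈ {0}; g ≡ 0 at y ∈ {3}; common: ∅.
  x = 2: f ≡ 0 at y ∈ {6}; g ≡ 0 at y ∈ {1}; common: ∅.
  x = 3: f ≡ 0 at y ∈ {5}; g ≡ 0 at y ∈ {6}; common: ∅.
  x = 4: f ≡ 0 at y ∈ {4}; g ≡ 0 at y ∈ {4}; common: {4}.
  x = 5: f ≡ 0 at y ∈ {3}; g ≡ 0 at y ∈ {2}; common: ∅.
  x = 6: f ≡ 0 at y ∈ {2}; g ≡ 0 at y ∈ {0}; common: ∅.
Collecting: common zeros = {(4, 4)}, so the count is 1.
Comparison with the Bézout bound: 1 ≤ 1 = deg(f)·deg(g), as expected for curves with no common component (the bound is attained).
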